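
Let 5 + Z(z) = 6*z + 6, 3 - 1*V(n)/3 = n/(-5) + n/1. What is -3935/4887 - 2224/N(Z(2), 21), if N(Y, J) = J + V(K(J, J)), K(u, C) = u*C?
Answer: 5684945/4188159 ≈ 1.3574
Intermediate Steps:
K(u, C) = C*u
V(n) = 9 - 12*n/5 (V(n) = 9 - 3*(n/(-5) + n/1) = 9 - 3*(n*(-1/5) + n*1) = 9 - 3*(-n/5 + n) = 9 - 12*n/5)
Z(z) = 1 + 6*z (Z(z) = -5 + (6*z + 6) = -5 + (6 + 6*z) = 1 + 6*z)
N(Y, J) = 9 + J - 12*J**2/5 (N(Y, J) = J + (9 - 12*J*J/5) = J + (9 - 12*J**2/5) = 9 + J - 12*J**2/5)
-3935/4887 - 2224/N(Z(2), 21) = -3935/4887 - 2224/(9 + 21 - 12/5*21**2) = -3935*1/4887 - 2224/(9 + 21 - 12/5*441) = -3935/4887 - 2224/(9 + 21 - 5292/5) = -3935/4887 - 2224/(-5142/5) = -3935/4887 - 2224*(-5/5142) = -3935/4887 + 5560/2571 = 5684945/4188159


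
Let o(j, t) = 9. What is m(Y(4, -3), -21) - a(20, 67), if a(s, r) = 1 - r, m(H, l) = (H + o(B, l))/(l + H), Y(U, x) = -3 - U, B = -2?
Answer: 923/14 ≈ 65.929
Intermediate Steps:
m(H, l) = (9 + H)/(H + l) (m(H, l) = (H + 9)/(l + H) = (9 + H)/(H + l))
m(Y(4, -3), -21) - a(20, 67) = (9 + (-3 - 1*4))/((-3 - 1*4) - 21) - (1 - 1*67) = (9 + (-3 - 4))/((-3 - 4) - 21) - (1 - 67) = (9 - 7)/(-7 - 21) - 1*(-66) = 2/(-28) + 66 = -1/28*2 + 66 = -1/14 + 66 = 923/14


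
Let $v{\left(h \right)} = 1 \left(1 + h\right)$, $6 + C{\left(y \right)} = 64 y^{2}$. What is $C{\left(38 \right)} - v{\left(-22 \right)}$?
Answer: $92431$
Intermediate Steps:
$C{\left(y \right)} = -6 + 64 y^{2}$
$v{\left(h \right)} = 1 + h$
$C{\left(38 \right)} - v{\left(-22 \right)} = \left(-6 + 64 \cdot 38^{2}\right) - \left(1 - 22\right) = \left(-6 + 64 \cdot 1444\right) - -21 = \left(-6 + 92416\right) + 21 = 92410 + 21 = 92431$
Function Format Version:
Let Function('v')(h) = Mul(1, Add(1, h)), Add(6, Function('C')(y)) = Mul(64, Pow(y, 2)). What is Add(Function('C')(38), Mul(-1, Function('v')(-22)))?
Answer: 92431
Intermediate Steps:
Function('C')(y) = Add(-6, Mul(64, Pow(y, 2)))
Function('v')(h) = Add(1, h)
Add(Function('C')(38), Mul(-1, Function('v')(-22))) = Add(Add(-6, Mul(64, Pow(38, 2))), Mul(-1, Add(1, -22))) = Add(Add(-6, Mul(64, 1444)), Mul(-1, -21)) = Add(Add(-6, 92416), 21) = Add(92410, 21) = 92431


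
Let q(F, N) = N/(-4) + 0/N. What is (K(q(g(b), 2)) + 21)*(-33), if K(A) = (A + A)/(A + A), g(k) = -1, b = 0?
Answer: -726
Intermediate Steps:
q(F, N) = -N/4 (q(F, N) = N*(-¼) + 0 = -N/4 + 0 = -N/4)
K(A) = 1 (K(A) = (2*A)/((2*A)) = (2*A)*(1/(2*A)) = 1)
(K(q(g(b), 2)) + 21)*(-33) = (1 + 21)*(-33) = 22*(-33) = -726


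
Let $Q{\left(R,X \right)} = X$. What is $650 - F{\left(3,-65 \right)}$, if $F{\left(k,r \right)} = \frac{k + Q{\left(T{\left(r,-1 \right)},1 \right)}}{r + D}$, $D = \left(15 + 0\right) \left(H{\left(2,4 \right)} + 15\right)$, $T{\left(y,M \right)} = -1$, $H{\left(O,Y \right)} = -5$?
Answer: $\frac{55246}{85} \approx 649.95$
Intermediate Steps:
$D = 150$ ($D = \left(15 + 0\right) \left(-5 + 15\right) = 15 \cdot 10 = 150$)
$F{\left(k,r \right)} = \frac{1 + k}{150 + r}$ ($F{\left(k,r \right)} = \frac{k + 1}{r + 150} = \frac{1 + k}{150 + r}$)
$650 - F{\left(3,-65 \right)} = 650 - \frac{1 + 3}{150 - 65} = 650 - \frac{1}{85} \cdot 4 = 650 - \frac{4}{85} = \frac{55246}{85}$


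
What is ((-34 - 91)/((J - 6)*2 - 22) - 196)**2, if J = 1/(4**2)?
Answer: 2716077456/73441 ≈ 36983.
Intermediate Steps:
J = 1/16 ≈ 0.062500
((-34 - 91)/((J - 6)*2 - 22) - 196)**2 = ((-34 - 91)/((1/16 - 6)*2 - 22) - 196)**2 = (-125/(-95/16*2 - 22) - 196)**2 = (-125/(-95/8 - 22) - 196)**2 = (-125/(-271/8) - 196)**2 = (-125*(-8/271) - 196)**2 = (1000/271 - 196)**2 = (-52116/271)**2 = 2716077456/73441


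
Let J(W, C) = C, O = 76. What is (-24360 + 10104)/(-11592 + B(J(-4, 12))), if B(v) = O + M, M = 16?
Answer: 3564/2875 ≈ 1.2397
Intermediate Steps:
B(v) = 92 (B(v) = 76 + 16 = 92)
(-24360 + 10104)/(-11592 + B(J(-4, 12))) = (-24360 + 10104)/(-11592 + 92) = -14256/(-11500) = -14256*(-1/11500) = 3564/2875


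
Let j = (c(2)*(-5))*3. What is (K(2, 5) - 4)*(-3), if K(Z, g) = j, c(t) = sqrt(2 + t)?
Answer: 102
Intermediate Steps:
j = -30 (j = (sqrt(2 + 2)*(-5))*3 = (sqrt(4)*(-5))*3 = (2*(-5))*3 = -10*3 = -30)
K(Z, g) = -30
(K(2, 5) - 4)*(-3) = (-30 - 4)*(-3) = -34*(-3) = 102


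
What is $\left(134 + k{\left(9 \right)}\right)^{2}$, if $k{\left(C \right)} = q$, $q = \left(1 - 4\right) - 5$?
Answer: $15876$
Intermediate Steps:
$q = -8$ ($q = -3 - 5 = -8$)
$k{\left(C \right)} = -8$
$\left(134 + k{\left(9 \right)}\right)^{2} = \left(134 - 8\right)^{2} = 126^{2} = 15876$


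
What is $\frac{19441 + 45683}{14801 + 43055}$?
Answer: $\frac{16281}{14464} \approx 1.1256$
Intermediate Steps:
$\frac{19441 + 45683}{14801 + 43055} = \frac{65124}{57856} = 65124 \cdot \frac{1}{57856} = \frac{16281}{14464}$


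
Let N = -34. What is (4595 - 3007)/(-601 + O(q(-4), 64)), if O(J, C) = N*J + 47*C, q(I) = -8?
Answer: 1588/2679 ≈ 0.59276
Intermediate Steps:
O(J, C) = -34*J + 47*C
(4595 - 3007)/(-601 + O(q(-4), 64)) = (4595 - 3007)/(-601 + (-34*(-8) + 47*64)) = 1588/(-601 + (272 + 3008)) = 1588/(-601 + 3280) = 1588/2679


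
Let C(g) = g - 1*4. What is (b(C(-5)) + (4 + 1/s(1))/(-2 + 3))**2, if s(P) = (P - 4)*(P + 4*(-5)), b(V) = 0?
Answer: 52441/3249 ≈ 16.141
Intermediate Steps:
C(g) = -4 + g (C(g) = g - 4 = -4 + g)
s(P) = (-20 + P)*(-4 + P) (s(P) = (-4 + P)*(P - 20) = (-4 + P)*(-20 + P) = (-20 + P)*(-4 + P))
(b(C(-5)) + (4 + 1/s(1))/(-2 + 3))**2 = (0 + (4 + 1/(80 + 1**2 - 24*1))/(-2 + 3))**2 = (0 + (4 + 1/(80 + 1 - 24))/1)**2 = (0 + (4 + 1/57)*1)**2 = (0 + (229/57)*1)**2 = (0 + 229/57)**2 = (229/57)**2 = 52441/3249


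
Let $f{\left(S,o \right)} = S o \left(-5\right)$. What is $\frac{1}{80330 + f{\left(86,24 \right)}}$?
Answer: $\frac{1}{70010} \approx 1.4284 \cdot 10^{-5}$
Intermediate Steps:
$f{\left(S,o \right)} = - 5 S o$
$\frac{1}{80330 + f{\left(86,24 \right)}} = \frac{1}{80330 - 430 \cdot 24} = \frac{1}{80330 - 10320} = \frac{1}{70010}$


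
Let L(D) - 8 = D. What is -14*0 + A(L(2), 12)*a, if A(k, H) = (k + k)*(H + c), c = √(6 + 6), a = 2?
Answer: 480 + 80*√3 ≈ 618.56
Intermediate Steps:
L(D) = 8 + D
c = 2*√3 (c = √12 = 2*√3 ≈ 3.4641)
A(k, H) = 2*k*(H + 2*√3) (A(k, H) = (k + k)*(H + 2*√3) = (2*k)*(H + 2*√3) = 2*k*(H + 2*√3))
-14*0 + A(L(2), 12)*a = -14*0 + (2*(8 + 2)*(12 + 2*√3))*2 = 0 + (2*10*(12 + 2*√3))*2 = 0 + (240 + 40*√3)*2 = 0 + (480 + 80*√3) = 480 + 80*√3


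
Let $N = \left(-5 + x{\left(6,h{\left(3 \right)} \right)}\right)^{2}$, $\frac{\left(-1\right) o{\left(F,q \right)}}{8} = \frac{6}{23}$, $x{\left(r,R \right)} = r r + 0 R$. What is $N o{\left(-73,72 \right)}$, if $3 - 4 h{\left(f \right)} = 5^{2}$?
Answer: $- \frac{46128}{23} \approx -2005.6$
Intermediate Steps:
$h{\left(f \right)} = - \frac{11}{2}$ ($h{\left(f \right)} = \frac{3}{4} - \frac{5^{2}}{4} = \frac{3}{4} - \frac{25}{4} = - \frac{11}{2}$)
$x{\left(r,R \right)} = r^{2}$ ($x{\left(r,R \right)} = r^{2} + 0 = r^{2}$)
$o{\left(F,q \right)} = - \frac{48}{23}$ ($o{\left(F,q \right)} = - 8 \cdot \frac{6}{23} = - 8 \cdot 6 \cdot \frac{1}{23} = \left(-8\right) \frac{6}{23} = - \frac{48}{23}$)
$N = 961$ ($N = \left(-5 + 6^{2}\right)^{2} = \left(-5 + 36\right)^{2} = 31^{2} = 961$)
$N o{\left(-73,72 \right)} = 961 \left(- \frac{48}{23}\right) = - \frac{46128}{23}$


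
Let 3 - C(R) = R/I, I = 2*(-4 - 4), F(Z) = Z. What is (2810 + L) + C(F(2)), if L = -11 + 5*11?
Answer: 22857/8 ≈ 2857.1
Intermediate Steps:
I = -16 (I = 2*(-8) = -16)
L = 44 (L = -11 + 55 = 44)
C(R) = 3 + R/16 (C(R) = 3 - R/(-16) = 3 - R*(-1)/16 = 3 - (-1)*R/16 = 3 + R/16)
(2810 + L) + C(F(2)) = (2810 + 44) + (3 + (1/16)*2) = 2854 + (3 + ⅛) = 2854 + 25/8 = 22857/8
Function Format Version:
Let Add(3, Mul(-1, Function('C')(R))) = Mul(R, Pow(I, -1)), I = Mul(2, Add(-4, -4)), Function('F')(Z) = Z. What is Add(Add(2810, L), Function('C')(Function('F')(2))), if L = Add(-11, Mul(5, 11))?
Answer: Rational(22857, 8) ≈ 2857.1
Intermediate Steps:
I = -16 (I = Mul(2, -8) = -16)
L = 44 (L = Add(-11, 55) = 44)
Function('C')(R) = Add(3, Mul(Rational(1, 16), R)) (Function('C')(R) = Add(3, Mul(-1, Mul(R, Pow(-16, -1)))) = Add(3, Mul(-1, Mul(R, Rational(-1, 16)))) = Add(3, Mul(-1, Mul(Rational(-1, 16), R))) = Add(3, Mul(Rational(1, 16), R)))
Add(Add(2810, L), Function('C')(Function('F')(2))) = Add(Add(2810, 44), Add(3, Mul(Rational(1, 16), 2))) = Add(2854, Add(3, Rational(1, 8))) = Add(2854, Rational(25, 8)) = Rational(22857, 8)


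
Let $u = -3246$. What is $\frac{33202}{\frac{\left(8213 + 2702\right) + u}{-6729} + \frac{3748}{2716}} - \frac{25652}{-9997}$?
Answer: $\frac{758284727116199}{5487463267} \approx 1.3819 \cdot 10^{5}$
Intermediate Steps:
$\frac{33202}{\frac{\left(8213 + 2702\right) + u}{-6729} + \frac{3748}{2716}} - \frac{25652}{-9997} = \frac{33202}{\frac{\left(8213 + 2702\right) - 3246}{-6729} + \frac{3748}{2716}} - \frac{25652}{-9997} = \frac{33202}{\left(10915 - 3246\right) \left(- \frac{1}{6729}\right) + 3748 \cdot \frac{1}{2716}} - - \frac{25652}{9997} = \frac{33202}{7669 \left(- \frac{1}{6729}\right) + \frac{937}{679}} + \frac{25652}{9997} = \frac{33202}{- \frac{7669}{6729} + \frac{937}{679}} + \frac{25652}{9997} = \frac{33202}{\frac{1097822}{4568991}} + \frac{25652}{9997} = 33202 \cdot \frac{4568991}{1097822} + \frac{25652}{9997} = \frac{75849819591}{548911} + \frac{25652}{9997} = \frac{758284727116199}{5487463267}$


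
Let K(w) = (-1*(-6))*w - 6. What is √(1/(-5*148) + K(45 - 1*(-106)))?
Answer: √123209815/370 ≈ 30.000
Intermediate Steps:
K(w) = -6 + 6*w (K(w) = 6*w - 6 = -6 + 6*w)
√(1/(-5*148) + K(45 - 1*(-106))) = √(1/(-5*148) + (-6 + 6*(45 - 1*(-106)))) = √(1/(-740) + (-6 + 6*(45 + 106))) = √(-1/740 + (-6 + 6*151)) = √(-1/740 + (-6 + 906)) = √(-1/740 + 900) = √(665999/740) = √123209815/370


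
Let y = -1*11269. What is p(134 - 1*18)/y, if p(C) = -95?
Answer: 95/11269 ≈ 0.0084302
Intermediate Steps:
y = -11269
p(134 - 1*18)/y = -95/(-11269) = -95*(-1/11269) = 95/11269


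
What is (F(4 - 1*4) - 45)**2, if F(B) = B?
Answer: 2025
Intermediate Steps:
(F(4 - 1*4) - 45)**2 = ((4 - 1*4) - 45)**2 = ((4 - 4) - 45)**2 = (0 - 45)**2 = (-45)**2 = 2025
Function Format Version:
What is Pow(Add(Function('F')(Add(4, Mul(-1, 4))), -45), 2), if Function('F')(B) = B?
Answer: 2025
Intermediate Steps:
Pow(Add(Function('F')(Add(4, Mul(-1, 4))), -45), 2) = Pow(Add(Add(4, Mul(-1, 4)), -45), 2) = Pow(Add(Add(4, -4), -45), 2) = Pow(Add(0, -45), 2) = Pow(-45, 2) = 2025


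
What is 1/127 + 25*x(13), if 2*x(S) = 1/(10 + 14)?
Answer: 3223/6096 ≈ 0.52871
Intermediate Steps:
x(S) = 1/48 (x(S) = 1/(2*(10 + 14)) = (½)/24 = (½)*(1/24) = 1/48)
1/127 + 25*x(13) = 1/127 + 25*(1/48) = 1/127 + 25/48 = 3223/6096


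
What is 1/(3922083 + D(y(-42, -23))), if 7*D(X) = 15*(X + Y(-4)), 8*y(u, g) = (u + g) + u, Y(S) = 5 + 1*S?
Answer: 56/219635163 ≈ 2.5497e-7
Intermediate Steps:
Y(S) = 5 + S
y(u, g) = u/4 + g/8 (y(u, g) = ((u + g) + u)/8 = ((g + u) + u)/8 = (g + 2*u)/8 = u/4 + g/8)
D(X) = 15/7 + 15*X/7 (D(X) = (15*(X + (5 - 4)))/7 = (15*(X + 1))/7 = (15*(1 + X))/7 = (15 + 15*X)/7 = 15/7 + 15*X/7)
1/(3922083 + D(y(-42, -23))) = 1/(3922083 + (15/7 + 15*((1/4)*(-42) + (1/8)*(-23))/7)) = 1/(3922083 + (15/7 + 15*(-21/2 - 23/8)/7)) = 1/(3922083 + (15/7 + (15/7)*(-107/8))) = 1/(3922083 + (15/7 - 1605/56)) = 1/(3922083 - 1485/56) = 1/(219635163/56) = 56/219635163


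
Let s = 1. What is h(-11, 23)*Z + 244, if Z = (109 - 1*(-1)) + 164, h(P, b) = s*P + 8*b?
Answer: 47646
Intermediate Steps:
h(P, b) = P + 8*b (h(P, b) = 1*P + 8*b = P + 8*b)
Z = 274 (Z = (109 + 1) + 164 = 110 + 164 = 274)
h(-11, 23)*Z + 244 = (-11 + 8*23)*274 + 244 = (-11 + 184)*274 + 244 = 173*274 + 244 = 47402 + 244 = 47646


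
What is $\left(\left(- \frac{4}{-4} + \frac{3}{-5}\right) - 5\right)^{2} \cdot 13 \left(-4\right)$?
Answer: $- \frac{27508}{25} \approx -1100.3$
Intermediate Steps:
$\left(\left(- \frac{4}{-4} + \frac{3}{-5}\right) - 5\right)^{2} \cdot 13 \left(-4\right) = \left(\left(\left(-4\right) \left(- \frac{1}{4}\right) + 3 \left(- \frac{1}{5}\right)\right) - 5\right)^{2} \cdot 13 \left(-4\right) = \left(\left(1 - \frac{3}{5}\right) - 5\right)^{2} \cdot 13 \left(-4\right) = \left(\frac{2}{5} - 5\right)^{2} \cdot 13 \left(-4\right) = \left(- \frac{23}{5}\right)^{2} \cdot 13 \left(-4\right) = \frac{529}{25} \cdot 13 \left(-4\right) = \frac{6877}{25} \left(-4\right) = - \frac{27508}{25}$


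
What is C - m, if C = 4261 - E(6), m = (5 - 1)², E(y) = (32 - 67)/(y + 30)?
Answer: 152855/36 ≈ 4246.0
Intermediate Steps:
E(y) = -35/(30 + y)
m = 16 (m = 4² = 16)
C = 153431/36 (C = 4261 - (-35)/(30 + 6) = 4261 - (-35)/36 = 4261 - 1*(-35/36) = 4261 + 35/36 = 153431/36 ≈ 4262.0)
C - m = 153431/36 - 1*16 = 153431/36 - 16 = 152855/36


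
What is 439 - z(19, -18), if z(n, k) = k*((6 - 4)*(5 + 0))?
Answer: 619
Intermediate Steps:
z(n, k) = 10*k (z(n, k) = k*(2*5) = k*10 = 10*k)
439 - z(19, -18) = 439 - 10*(-18) = 439 - 1*(-180) = 439 + 180 = 619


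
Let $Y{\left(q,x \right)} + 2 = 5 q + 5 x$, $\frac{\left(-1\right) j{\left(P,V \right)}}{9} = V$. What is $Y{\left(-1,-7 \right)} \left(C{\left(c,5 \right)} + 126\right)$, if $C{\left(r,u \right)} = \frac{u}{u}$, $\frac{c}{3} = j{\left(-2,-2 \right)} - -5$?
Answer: $-5334$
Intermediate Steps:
$j{\left(P,V \right)} = - 9 V$
$c = 69$ ($c = 3 \left(\left(-9\right) \left(-2\right) - -5\right) = 3 \left(18 + 5\right) = 3 \cdot 23 = 69$)
$C{\left(r,u \right)} = 1$
$Y{\left(q,x \right)} = -2 + 5 q + 5 x$ ($Y{\left(q,x \right)} = -2 + \left(5 q + 5 x\right) = -2 + 5 q + 5 x$)
$Y{\left(-1,-7 \right)} \left(C{\left(c,5 \right)} + 126\right) = \left(-2 + 5 \left(-1\right) + 5 \left(-7\right)\right) \left(1 + 126\right) = \left(-2 - 5 - 35\right) 127 = \left(-42\right) 127 = -5334$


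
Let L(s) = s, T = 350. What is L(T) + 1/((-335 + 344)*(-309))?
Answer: 973349/2781 ≈ 350.00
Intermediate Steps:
L(T) + 1/((-335 + 344)*(-309)) = 350 + 1/((-335 + 344)*(-309)) = 350 + 1/(9*(-309)) = 350 + 1/(-2781) = 350 - 1/2781 = 973349/2781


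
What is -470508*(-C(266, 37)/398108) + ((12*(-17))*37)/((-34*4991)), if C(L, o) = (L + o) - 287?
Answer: 9415316706/496739257 ≈ 18.954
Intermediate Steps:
C(L, o) = -287 + L + o
-470508*(-C(266, 37)/398108) + ((12*(-17))*37)/((-34*4991)) = -470508/((-398108/(-287 + 266 + 37))) + ((12*(-17))*37)/((-34*4991)) = -470508/((-398108/16)) - 204*37/(-169694) = -470508/((-398108*1/16)) - 7548*(-1/169694) = -470508/(-99527/4) + 222/4991 = -470508*(-4/99527) + 222/4991 = 1882032/99527 + 222/4991 = 9415316706/496739257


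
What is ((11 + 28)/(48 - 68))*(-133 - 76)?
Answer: 8151/20 ≈ 407.55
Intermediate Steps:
((11 + 28)/(48 - 68))*(-133 - 76) = (39/(-20))*(-209) = (39*(-1/20))*(-209) = -39/20*(-209) = 8151/20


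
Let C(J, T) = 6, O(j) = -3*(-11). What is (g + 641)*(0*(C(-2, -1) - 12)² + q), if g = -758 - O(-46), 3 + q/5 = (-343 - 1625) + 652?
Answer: 989250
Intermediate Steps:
O(j) = 33
q = -6595 (q = -15 + 5*((-343 - 1625) + 652) = -15 + 5*(-1968 + 652) = -15 + 5*(-1316) = -15 - 6580 = -6595)
g = -791 (g = -758 - 1*33 = -758 - 33 = -791)
(g + 641)*(0*(C(-2, -1) - 12)² + q) = (-791 + 641)*(0*(6 - 12)² - 6595) = -150*(0*(-6)² - 6595) = -150*(0*36 - 6595) = -150*(0 - 6595) = -150*(-6595) = 989250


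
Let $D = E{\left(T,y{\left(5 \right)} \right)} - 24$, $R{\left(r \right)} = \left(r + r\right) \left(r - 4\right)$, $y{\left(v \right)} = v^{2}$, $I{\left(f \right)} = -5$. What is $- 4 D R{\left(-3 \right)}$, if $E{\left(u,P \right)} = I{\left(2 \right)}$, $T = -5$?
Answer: $4872$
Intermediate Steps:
$E{\left(u,P \right)} = -5$
$R{\left(r \right)} = 2 r \left(-4 + r\right)$
$D = -29$ ($D = -5 - 24 = -29$)
$- 4 D R{\left(-3 \right)} = \left(-4\right) \left(-29\right) 2 \left(-3\right) \left(-4 - 3\right) = 116 \cdot 2 \left(-3\right) \left(-7\right) = 116 \cdot 42 = 4872$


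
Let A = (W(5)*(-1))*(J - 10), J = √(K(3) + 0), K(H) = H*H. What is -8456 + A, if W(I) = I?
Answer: -8421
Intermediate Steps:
K(H) = H²
J = 3 (J = √(3² + 0) = √(9 + 0) = √9 = 3)
A = 35 (A = (5*(-1))*(3 - 10) = -5*(-7) = 35)
-8456 + A = -8456 + 35 = -8421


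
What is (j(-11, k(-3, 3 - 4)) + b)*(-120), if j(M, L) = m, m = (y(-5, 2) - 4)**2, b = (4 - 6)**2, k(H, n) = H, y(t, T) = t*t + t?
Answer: -31200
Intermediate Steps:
y(t, T) = t + t**2 (y(t, T) = t**2 + t = t + t**2)
b = 4 (b = (-2)**2 = 4)
m = 256 (m = (-5*(1 - 5) - 4)**2 = (-5*(-4) - 4)**2 = (20 - 4)**2 = 16**2 = 256)
j(M, L) = 256
(j(-11, k(-3, 3 - 4)) + b)*(-120) = (256 + 4)*(-120) = 260*(-120) = -31200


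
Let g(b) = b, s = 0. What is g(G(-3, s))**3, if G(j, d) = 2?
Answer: 8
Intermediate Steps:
g(G(-3, s))**3 = 2**3 = 8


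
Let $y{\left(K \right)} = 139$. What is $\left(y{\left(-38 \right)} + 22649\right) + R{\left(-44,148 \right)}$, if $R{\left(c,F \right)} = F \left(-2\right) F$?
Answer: $-21020$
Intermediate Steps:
$R{\left(c,F \right)} = - 2 F^{2}$ ($R{\left(c,F \right)} = - 2 F F = - 2 F^{2}$)
$\left(y{\left(-38 \right)} + 22649\right) + R{\left(-44,148 \right)} = \left(139 + 22649\right) - 2 \cdot 148^{2} = 22788 - 43808 = -21020$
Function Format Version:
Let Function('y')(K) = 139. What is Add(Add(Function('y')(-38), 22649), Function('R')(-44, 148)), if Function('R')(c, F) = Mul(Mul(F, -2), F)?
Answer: -21020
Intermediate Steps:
Function('R')(c, F) = Mul(-2, Pow(F, 2)) (Function('R')(c, F) = Mul(Mul(-2, F), F) = Mul(-2, Pow(F, 2)))
Add(Add(Function('y')(-38), 22649), Function('R')(-44, 148)) = Add(Add(139, 22649), Mul(-2, Pow(148, 2))) = Add(22788, Mul(-2, 21904)) = Add(22788, -43808) = -21020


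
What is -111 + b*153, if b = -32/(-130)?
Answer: -4767/65 ≈ -73.339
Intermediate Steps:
b = 16/65 (b = -32*(-1/130) = 16/65 ≈ 0.24615)
-111 + b*153 = -111 + (16/65)*153 = -111 + 2448/65 = -4767/65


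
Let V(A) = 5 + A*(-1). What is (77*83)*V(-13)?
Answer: 115038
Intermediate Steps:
V(A) = 5 - A
(77*83)*V(-13) = (77*83)*(5 - 1*(-13)) = 6391*(5 + 13) = 6391*18 = 115038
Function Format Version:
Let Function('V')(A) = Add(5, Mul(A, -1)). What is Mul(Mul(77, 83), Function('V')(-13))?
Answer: 115038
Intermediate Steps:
Function('V')(A) = Add(5, Mul(-1, A))
Mul(Mul(77, 83), Function('V')(-13)) = Mul(Mul(77, 83), Add(5, Mul(-1, -13))) = Mul(6391, Add(5, 13)) = Mul(6391, 18) = 115038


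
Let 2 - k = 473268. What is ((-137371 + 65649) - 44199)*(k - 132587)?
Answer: 70231085613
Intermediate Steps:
k = -473266 (k = 2 - 1*473268 = 2 - 473268 = -473266)
((-137371 + 65649) - 44199)*(k - 132587) = ((-137371 + 65649) - 44199)*(-473266 - 132587) = (-71722 - 44199)*(-605853) = -115921*(-605853) = 70231085613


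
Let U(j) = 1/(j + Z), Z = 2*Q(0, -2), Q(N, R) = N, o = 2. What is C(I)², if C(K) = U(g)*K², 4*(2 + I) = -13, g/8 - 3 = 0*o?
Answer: 21609/16384 ≈ 1.3189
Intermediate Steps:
Z = 0 (Z = 2*0 = 0)
g = 24 (g = 24 + 8*(0*2) = 24 + 8*0 = 24 + 0 = 24)
U(j) = 1/j (U(j) = 1/(j + 0) = 1/j)
I = -21/4 (I = -2 + (¼)*(-13) = -2 - 13/4 = -21/4 ≈ -5.2500)
C(K) = K²/24
C(I)² = ((-21/4)²/24)² = ((1/24)*(441/16))² = (147/128)² = 21609/16384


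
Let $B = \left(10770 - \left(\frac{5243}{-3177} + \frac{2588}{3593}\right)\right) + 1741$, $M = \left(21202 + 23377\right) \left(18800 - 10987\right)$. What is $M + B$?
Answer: $\frac{3975924963364741}{11414961} \approx 3.4831 \cdot 10^{8}$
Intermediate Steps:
$M = 348295727$ ($M = 44579 \cdot 7813 = 348295727$)
$B = \frac{142823193094}{11414961}$ ($B = \left(10770 - \left(5243 \left(- \frac{1}{3177}\right) + 2588 \cdot \frac{1}{3593}\right)\right) + 1741 = \left(10770 - \left(- \frac{5243}{3177} + \frac{2588}{3593}\right)\right) + 1741 = \left(10770 - - \frac{10616023}{11414961}\right) + 1741 = \left(10770 + \frac{10616023}{11414961}\right) + 1741 = \frac{122949745993}{11414961} + 1741 = \frac{142823193094}{11414961} \approx 12512.0$)
$M + B = 348295727 + \frac{142823193094}{11414961} = \frac{3975924963364741}{11414961}$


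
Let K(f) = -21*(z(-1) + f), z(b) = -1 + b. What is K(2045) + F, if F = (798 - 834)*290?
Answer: -53343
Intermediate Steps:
F = -10440 (F = -36*290 = -10440)
K(f) = 42 - 21*f (K(f) = -21*((-1 - 1) + f) = -21*(-2 + f) = 42 - 21*f)
K(2045) + F = (42 - 21*2045) - 10440 = (42 - 42945) - 10440 = -42903 - 10440 = -53343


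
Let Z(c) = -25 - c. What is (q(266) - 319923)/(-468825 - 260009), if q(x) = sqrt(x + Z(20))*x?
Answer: 319923/728834 - 133*sqrt(221)/364417 ≈ 0.43353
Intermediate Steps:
q(x) = x*sqrt(-45 + x) (q(x) = sqrt(x + (-25 - 1*20))*x = sqrt(x + (-25 - 20))*x = sqrt(x - 45)*x = sqrt(-45 + x)*x = x*sqrt(-45 + x))
(q(266) - 319923)/(-468825 - 260009) = (266*sqrt(-45 + 266) - 319923)/(-468825 - 260009) = (266*sqrt(221) - 319923)/(-728834) = (-319923 + 266*sqrt(221))*(-1/728834) = 319923/728834 - 133*sqrt(221)/364417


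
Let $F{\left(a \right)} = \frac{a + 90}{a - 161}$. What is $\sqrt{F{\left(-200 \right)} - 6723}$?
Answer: $\frac{i \sqrt{2426893}}{19} \approx 81.992 i$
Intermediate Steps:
$F{\left(a \right)} = \frac{90 + a}{-161 + a}$
$\sqrt{F{\left(-200 \right)} - 6723} = \sqrt{\frac{90 - 200}{-161 - 200} - 6723} = \sqrt{\frac{1}{-361} \left(-110\right) - 6723} = \sqrt{\left(- \frac{1}{361}\right) \left(-110\right) - 6723} = \sqrt{\frac{110}{361} - 6723} = \sqrt{- \frac{2426893}{361}} = \frac{i \sqrt{2426893}}{19}$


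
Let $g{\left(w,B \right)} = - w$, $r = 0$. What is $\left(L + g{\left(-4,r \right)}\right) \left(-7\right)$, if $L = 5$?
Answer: $-63$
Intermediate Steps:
$\left(L + g{\left(-4,r \right)}\right) \left(-7\right) = \left(5 - -4\right) \left(-7\right) = \left(5 + 4\right) \left(-7\right) = 9 \left(-7\right) = -63$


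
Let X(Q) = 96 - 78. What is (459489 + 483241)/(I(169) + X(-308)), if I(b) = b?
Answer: 942730/187 ≈ 5041.3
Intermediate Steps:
X(Q) = 18
(459489 + 483241)/(I(169) + X(-308)) = (459489 + 483241)/(169 + 18) = 942730/187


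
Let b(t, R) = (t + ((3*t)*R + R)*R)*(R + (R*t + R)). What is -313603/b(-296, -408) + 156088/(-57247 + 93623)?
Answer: 345566664308488649/80533628011218816 ≈ 4.2910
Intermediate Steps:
b(t, R) = (t + R*(R + 3*R*t))*(2*R + R*t) (b(t, R) = (t + (3*R*t + R)*R)*(R + (R + R*t)) = (t + (R + 3*R*t)*R)*(2*R + R*t) = (t + R*(R + 3*R*t))*(2*R + R*t))
-313603/b(-296, -408) + 156088/(-57247 + 93623) = -313603*(-1/(408*((-296)² + 2*(-296) + 2*(-408)² + 3*(-408)²*(-296)² + 7*(-296)*(-408)²))) + 156088/(-57247 + 93623) = -313603*(-1/(408*(87616 - 592 + 2*166464 + 3*166464*87616 + 7*(-296)*166464))) + 156088/36376 = -313603*(-1/(408*(87616 - 592 + 332928 + 43754729472 - 344913408))) + 156088*(1/36376) = -313603/((-408*43410236016)) + 19511/4547 = -313603/(-17711376294528) + 19511/4547 = -313603*(-1/17711376294528) + 19511/4547 = 313603/17711376294528 + 19511/4547 = 345566664308488649/80533628011218816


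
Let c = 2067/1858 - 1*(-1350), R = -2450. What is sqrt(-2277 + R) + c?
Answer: 2510367/1858 + I*sqrt(4727) ≈ 1351.1 + 68.753*I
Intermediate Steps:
c = 2510367/1858 (c = 2067*(1/1858) + 1350 = 2067/1858 + 1350 = 2510367/1858 ≈ 1351.1)
sqrt(-2277 + R) + c = sqrt(-2277 - 2450) + 2510367/1858 = sqrt(-4727) + 2510367/1858 = I*sqrt(4727) + 2510367/1858 = 2510367/1858 + I*sqrt(4727)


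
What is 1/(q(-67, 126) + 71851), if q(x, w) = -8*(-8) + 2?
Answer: 1/71917 ≈ 1.3905e-5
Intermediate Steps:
q(x, w) = 66 (q(x, w) = 64 + 2 = 66)
1/(q(-67, 126) + 71851) = 1/(66 + 71851) = 1/71917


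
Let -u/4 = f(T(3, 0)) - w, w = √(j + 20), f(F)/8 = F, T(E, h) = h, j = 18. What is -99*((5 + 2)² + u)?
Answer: -4851 - 396*√38 ≈ -7292.1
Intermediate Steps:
f(F) = 8*F
w = √38 (w = √(18 + 20) = √38 ≈ 6.1644)
u = 4*√38 (u = -4*(8*0 - √38) = -4*(0 - √38) = -(-4)*√38 = 4*√38 ≈ 24.658)
-99*((5 + 2)² + u) = -99*((5 + 2)² + 4*√38) = -99*(7² + 4*√38) = -99*(49 + 4*√38) = -4851 - 396*√38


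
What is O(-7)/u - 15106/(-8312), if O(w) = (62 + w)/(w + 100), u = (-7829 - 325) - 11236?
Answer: 1361986973/749439012 ≈ 1.8173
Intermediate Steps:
u = -19390 (u = -8154 - 11236 = -19390)
O(w) = (62 + w)/(100 + w)
O(-7)/u - 15106/(-8312) = ((62 - 7)/(100 - 7))/(-19390) - 15106/(-8312) = (55/93)*(-1/19390) - 15106*(-1/8312) = ((1/93)*55)*(-1/19390) + 7553/4156 = (55/93)*(-1/19390) + 7553/4156 = -11/360654 + 7553/4156 = 1361986973/749439012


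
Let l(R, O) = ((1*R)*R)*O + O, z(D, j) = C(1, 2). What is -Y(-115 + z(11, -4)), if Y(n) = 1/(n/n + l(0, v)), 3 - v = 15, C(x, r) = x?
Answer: 1/11 ≈ 0.090909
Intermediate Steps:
z(D, j) = 1
v = -12 (v = 3 - 1*15 = 3 - 15 = -12)
l(R, O) = O + O*R² (l(R, O) = (R*R)*O + O = R²*O + O = O*R² + O = O + O*R²)
Y(n) = -1/11 (Y(n) = 1/(n/n - 12*(1 + 0²)) = 1/(1 - 12*(1 + 0)) = 1/(1 - 12*1) = 1/(1 - 12) = 1/(-11) = -1/11)
-Y(-115 + z(11, -4)) = -1*(-1/11) = 1/11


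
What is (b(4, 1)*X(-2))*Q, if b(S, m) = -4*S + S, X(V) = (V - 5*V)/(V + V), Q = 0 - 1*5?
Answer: -120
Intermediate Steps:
Q = -5 (Q = 0 - 5 = -5)
X(V) = -2 (X(V) = (-4*V)/((2*V)) = (-4*V)*(1/(2*V)) = -2)
b(S, m) = -3*S
(b(4, 1)*X(-2))*Q = (-3*4*(-2))*(-5) = -12*(-2)*(-5) = 24*(-5) = -120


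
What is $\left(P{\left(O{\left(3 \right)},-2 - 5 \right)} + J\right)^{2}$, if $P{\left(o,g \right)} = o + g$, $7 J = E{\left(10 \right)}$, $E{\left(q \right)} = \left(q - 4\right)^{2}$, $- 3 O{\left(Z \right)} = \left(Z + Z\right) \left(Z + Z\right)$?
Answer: $\frac{9409}{49} \approx 192.02$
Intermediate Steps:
$O{\left(Z \right)} = - \frac{4 Z^{2}}{3}$ ($O{\left(Z \right)} = - \frac{\left(Z + Z\right) \left(Z + Z\right)}{3} = - \frac{2 Z 2 Z}{3} = - \frac{4 Z^{2}}{3}$)
$E{\left(q \right)} = \left(-4 + q\right)^{2}$
$J = \frac{36}{7}$ ($J = \frac{\left(-4 + 10\right)^{2}}{7} = \frac{6^{2}}{7} = \frac{1}{7} \cdot 36 = \frac{36}{7} \approx 5.1429$)
$P{\left(o,g \right)} = g + o$
$\left(P{\left(O{\left(3 \right)},-2 - 5 \right)} + J\right)^{2} = \left(\left(\left(-2 - 5\right) - \frac{4 \cdot 3^{2}}{3}\right) + \frac{36}{7}\right)^{2} = \left(\left(\left(-2 - 5\right) - 12\right) + \frac{36}{7}\right)^{2} = \left(\left(-7 - 12\right) + \frac{36}{7}\right)^{2} = \left(-19 + \frac{36}{7}\right)^{2} = \left(- \frac{97}{7}\right)^{2} = \frac{9409}{49}$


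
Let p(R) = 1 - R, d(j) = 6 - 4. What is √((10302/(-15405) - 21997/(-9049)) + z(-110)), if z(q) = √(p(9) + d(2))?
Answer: √(3804701723716335 + 2159146309558225*I*√6)/46466615 ≈ 1.5459 + 0.79225*I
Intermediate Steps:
d(j) = 2
z(q) = I*√6 (z(q) = √((1 - 1*9) + 2) = √((1 - 9) + 2) = √(-8 + 2) = √(-6) = I*√6)
√((10302/(-15405) - 21997/(-9049)) + z(-110)) = √((10302/(-15405) - 21997/(-9049)) + I*√6) = √((10302*(-1/15405) - 21997*(-1/9049)) + I*√6) = √((-3434/5135 + 21997/9049) + I*√6) = √(81880329/46466615 + I*√6)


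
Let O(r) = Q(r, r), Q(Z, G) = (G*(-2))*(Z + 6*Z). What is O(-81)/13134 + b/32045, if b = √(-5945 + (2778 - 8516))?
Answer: -15309/2189 + I*√11683/32045 ≈ -6.9936 + 0.003373*I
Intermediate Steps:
Q(Z, G) = -14*G*Z (Q(Z, G) = (-2*G)*(7*Z) = -14*G*Z)
O(r) = -14*r² (O(r) = -14*r*r = -14*r²)
b = I*√11683 (b = √(-5945 - 5738) = √(-11683) = I*√11683 ≈ 108.09*I)
O(-81)/13134 + b/32045 = -14*(-81)²/13134 + (I*√11683)/32045 = -14*6561*(1/13134) + (I*√11683)*(1/32045) = -91854*1/13134 + I*√11683/32045 = -15309/2189 + I*√11683/32045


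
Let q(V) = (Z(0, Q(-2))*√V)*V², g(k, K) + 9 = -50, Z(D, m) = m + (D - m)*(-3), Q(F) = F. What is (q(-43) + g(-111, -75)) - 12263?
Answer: -12322 - 14792*I*√43 ≈ -12322.0 - 96998.0*I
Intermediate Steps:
Z(D, m) = -3*D + 4*m (Z(D, m) = m + (-3*D + 3*m) = -3*D + 4*m)
g(k, K) = -59 (g(k, K) = -9 - 50 = -59)
q(V) = -8*V^(5/2) (q(V) = ((-3*0 + 4*(-2))*√V)*V² = ((0 - 8)*√V)*V² = (-8*√V)*V² = -8*V^(5/2))
(q(-43) + g(-111, -75)) - 12263 = (-14792*I*√43 - 59) - 12263 = (-59 - 14792*I*√43) - 12263 = -12322 - 14792*I*√43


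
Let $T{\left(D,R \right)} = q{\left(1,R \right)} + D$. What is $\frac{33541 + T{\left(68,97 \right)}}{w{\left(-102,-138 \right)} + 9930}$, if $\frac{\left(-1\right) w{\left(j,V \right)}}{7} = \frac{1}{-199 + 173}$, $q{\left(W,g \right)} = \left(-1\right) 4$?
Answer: $\frac{873730}{258187} \approx 3.3841$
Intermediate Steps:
$q{\left(W,g \right)} = -4$
$w{\left(j,V \right)} = \frac{7}{26}$ ($w{\left(j,V \right)} = - \frac{7}{-199 + 173} = - \frac{7}{-26} = \left(-7\right) \left(- \frac{1}{26}\right) = \frac{7}{26}$)
$T{\left(D,R \right)} = -4 + D$
$\frac{33541 + T{\left(68,97 \right)}}{w{\left(-102,-138 \right)} + 9930} = \frac{33541 + \left(-4 + 68\right)}{\frac{7}{26} + 9930} = \frac{33541 + 64}{\frac{258187}{26}} = 33605 \cdot \frac{26}{258187} = \frac{873730}{258187}$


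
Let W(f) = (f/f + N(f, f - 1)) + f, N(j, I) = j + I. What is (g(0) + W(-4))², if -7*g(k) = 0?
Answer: 144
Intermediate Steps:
g(k) = 0 (g(k) = -⅐*0 = 0)
N(j, I) = I + j
W(f) = 3*f (W(f) = (f/f + ((f - 1) + f)) + f = (1 + ((-1 + f) + f)) + f = (1 + (-1 + 2*f)) + f = 2*f + f = 3*f)
(g(0) + W(-4))² = (0 + 3*(-4))² = (0 - 12)² = (-12)² = 144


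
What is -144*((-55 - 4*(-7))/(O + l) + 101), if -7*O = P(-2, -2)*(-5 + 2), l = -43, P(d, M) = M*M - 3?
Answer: -2180664/149 ≈ -14635.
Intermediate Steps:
P(d, M) = -3 + M**2 (P(d, M) = M**2 - 3 = -3 + M**2)
O = 3/7 (O = -(-3 + (-2)**2)*(-5 + 2)/7 = -(-3 + 4)*(-3)/7 = -(-3)/7 = -1/7*(-3) = 3/7 ≈ 0.42857)
-144*((-55 - 4*(-7))/(O + l) + 101) = -144*((-55 - 4*(-7))/(3/7 - 43) + 101) = -144*((-55 + 28)/(-298/7) + 101) = -144*(-27*(-7/298) + 101) = -144*(189/298 + 101) = -144*30287/298 = -2180664/149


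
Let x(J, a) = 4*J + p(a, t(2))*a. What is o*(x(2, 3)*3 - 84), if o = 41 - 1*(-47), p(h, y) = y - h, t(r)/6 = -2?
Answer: -17160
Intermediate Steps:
t(r) = -12 (t(r) = 6*(-2) = -12)
x(J, a) = 4*J + a*(-12 - a) (x(J, a) = 4*J + (-12 - a)*a = 4*J + a*(-12 - a))
o = 88 (o = 41 + 47 = 88)
o*(x(2, 3)*3 - 84) = 88*((4*2 - 1*3*(12 + 3))*3 - 84) = 88*((8 - 1*3*15)*3 - 84) = 88*((8 - 45)*3 - 84) = 88*(-37*3 - 84) = 88*(-111 - 84) = 88*(-195) = -17160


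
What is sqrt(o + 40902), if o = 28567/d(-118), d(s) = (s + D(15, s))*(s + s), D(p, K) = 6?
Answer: sqrt(9112551947)/472 ≈ 202.25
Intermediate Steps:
d(s) = 2*s*(6 + s) (d(s) = (s + 6)*(s + s) = (6 + s)*(2*s) = 2*s*(6 + s))
o = 4081/3776 (o = 28567/((2*(-118)*(6 - 118))) = 28567/((2*(-118)*(-112))) = 28567/26432 = 28567*(1/26432) = 4081/3776 ≈ 1.0808)
sqrt(o + 40902) = sqrt(4081/3776 + 40902) = sqrt(154450033/3776) = sqrt(9112551947)/472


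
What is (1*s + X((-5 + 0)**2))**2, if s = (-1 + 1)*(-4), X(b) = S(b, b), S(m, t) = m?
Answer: 625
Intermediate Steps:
X(b) = b
s = 0 (s = 0*(-4) = 0)
(1*s + X((-5 + 0)**2))**2 = (1*0 + (-5 + 0)**2)**2 = (0 + (-5)**2)**2 = (0 + 25)**2 = 25**2 = 625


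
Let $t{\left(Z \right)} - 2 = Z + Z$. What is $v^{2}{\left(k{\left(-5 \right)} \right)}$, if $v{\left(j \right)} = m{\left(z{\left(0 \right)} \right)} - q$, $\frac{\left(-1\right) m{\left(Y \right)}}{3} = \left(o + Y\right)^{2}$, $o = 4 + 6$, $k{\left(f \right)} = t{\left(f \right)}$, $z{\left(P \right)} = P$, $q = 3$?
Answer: $91809$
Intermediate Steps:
$t{\left(Z \right)} = 2 + 2 Z$ ($t{\left(Z \right)} = 2 + \left(Z + Z\right) = 2 + 2 Z$)
$k{\left(f \right)} = 2 + 2 f$
$o = 10$
$m{\left(Y \right)} = - 3 \left(10 + Y\right)^{2}$
$v{\left(j \right)} = -303$ ($v{\left(j \right)} = - 3 \left(10 + 0\right)^{2} - 3 = - 3 \cdot 10^{2} - 3 = \left(-3\right) 100 - 3 = -300 - 3 = -303$)
$v^{2}{\left(k{\left(-5 \right)} \right)} = \left(-303\right)^{2} = 91809$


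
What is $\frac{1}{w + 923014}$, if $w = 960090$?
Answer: $\frac{1}{1883104} \approx 5.3104 \cdot 10^{-7}$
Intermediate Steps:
$\frac{1}{w + 923014} = \frac{1}{960090 + 923014} = \frac{1}{1883104}$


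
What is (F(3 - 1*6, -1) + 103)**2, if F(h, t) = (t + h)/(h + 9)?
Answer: 94249/9 ≈ 10472.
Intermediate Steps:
F(h, t) = (h + t)/(9 + h)
(F(3 - 1*6, -1) + 103)**2 = (((3 - 1*6) - 1)/(9 + (3 - 1*6)) + 103)**2 = (((3 - 6) - 1)/(9 + (3 - 6)) + 103)**2 = ((-3 - 1)/(9 - 3) + 103)**2 = (-4/6 + 103)**2 = ((1/6)*(-4) + 103)**2 = (-2/3 + 103)**2 = (307/3)**2 = 94249/9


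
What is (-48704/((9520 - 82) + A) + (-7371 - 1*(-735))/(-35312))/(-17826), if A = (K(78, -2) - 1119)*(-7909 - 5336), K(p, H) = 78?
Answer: -22460065385/2171281311325224 ≈ -1.0344e-5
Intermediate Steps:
A = 13788045 (A = (78 - 1119)*(-7909 - 5336) = -1041*(-13245) = 13788045)
(-48704/((9520 - 82) + A) + (-7371 - 1*(-735))/(-35312))/(-17826) = (-48704/((9520 - 82) + 13788045) + (-7371 - 1*(-735))/(-35312))/(-17826) = (-48704/(9438 + 13788045) + (-7371 + 735)*(-1/35312))*(-1/17826) = (-48704/13797483 - 6636*(-1/35312))*(-1/17826) = (-48704*1/13797483 + 1659/8828)*(-1/17826) = (-48704/13797483 + 1659/8828)*(-1/17826) = (22460065385/121804179924)*(-1/17826) = -22460065385/2171281311325224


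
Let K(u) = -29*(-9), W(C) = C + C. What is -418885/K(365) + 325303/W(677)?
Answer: -482266207/353394 ≈ -1364.7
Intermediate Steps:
W(C) = 2*C
K(u) = 261
-418885/K(365) + 325303/W(677) = -418885/261 + 325303/((2*677)) = -418885*1/261 + 325303/1354 = -418885/261 + 325303*(1/1354) = -418885/261 + 325303/1354 = -482266207/353394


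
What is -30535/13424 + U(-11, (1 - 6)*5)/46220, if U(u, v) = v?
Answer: -70583165/31022864 ≈ -2.2752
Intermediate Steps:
-30535/13424 + U(-11, (1 - 6)*5)/46220 = -30535/13424 + ((1 - 6)*5)/46220 = -30535*1/13424 - 5*5*(1/46220) = -30535/13424 - 25*1/46220 = -30535/13424 - 5/9244 = -70583165/31022864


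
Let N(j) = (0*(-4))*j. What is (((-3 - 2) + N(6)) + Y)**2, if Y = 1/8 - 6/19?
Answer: 622521/23104 ≈ 26.944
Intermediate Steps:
N(j) = 0 (N(j) = 0*j = 0)
Y = -29/152 (Y = 1*(1/8) - 6*1/19 = 1/8 - 6/19 = -29/152 ≈ -0.19079)
(((-3 - 2) + N(6)) + Y)**2 = (((-3 - 2) + 0) - 29/152)**2 = ((-5 + 0) - 29/152)**2 = (-5 - 29/152)**2 = (-789/152)**2 = 622521/23104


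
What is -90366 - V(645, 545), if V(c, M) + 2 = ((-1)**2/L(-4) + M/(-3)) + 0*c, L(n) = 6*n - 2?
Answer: -7034219/78 ≈ -90182.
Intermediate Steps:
L(n) = -2 + 6*n
V(c, M) = -53/26 - M/3 (V(c, M) = -2 + (((-1)**2/(-2 + 6*(-4)) + M/(-3)) + 0*c) = -2 + ((1/(-2 - 24) + M*(-1/3)) + 0) = -2 + ((1/(-26) - M/3) + 0) = -2 + ((1*(-1/26) - M/3) + 0) = -2 + ((-1/26 - M/3) + 0) = -2 + (-1/26 - M/3) = -53/26 - M/3)
-90366 - V(645, 545) = -90366 - (-53/26 - 1/3*545) = -90366 - (-53/26 - 545/3) = -90366 - 1*(-14329/78) = -90366 + 14329/78 = -7034219/78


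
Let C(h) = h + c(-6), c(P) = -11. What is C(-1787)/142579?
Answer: -1798/142579 ≈ -0.012611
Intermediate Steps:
C(h) = -11 + h (C(h) = h - 11 = -11 + h)
C(-1787)/142579 = (-11 - 1787)/142579 = -1798*1/142579 = -1798/142579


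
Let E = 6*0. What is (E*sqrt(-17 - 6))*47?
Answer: 0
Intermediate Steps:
E = 0
(E*sqrt(-17 - 6))*47 = (0*sqrt(-17 - 6))*47 = (0*sqrt(-23))*47 = (0*(I*sqrt(23)))*47 = 0*47 = 0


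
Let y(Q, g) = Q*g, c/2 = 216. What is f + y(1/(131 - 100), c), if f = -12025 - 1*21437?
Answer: -1036890/31 ≈ -33448.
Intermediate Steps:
c = 432 (c = 2*216 = 432)
f = -33462 (f = -12025 - 21437 = -33462)
f + y(1/(131 - 100), c) = -33462 + 432/(131 - 100) = -33462 + 432/31 = -1036890/31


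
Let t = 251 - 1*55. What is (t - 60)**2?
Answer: 18496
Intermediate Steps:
t = 196 (t = 251 - 55 = 196)
(t - 60)**2 = (196 - 60)**2 = 136**2 = 18496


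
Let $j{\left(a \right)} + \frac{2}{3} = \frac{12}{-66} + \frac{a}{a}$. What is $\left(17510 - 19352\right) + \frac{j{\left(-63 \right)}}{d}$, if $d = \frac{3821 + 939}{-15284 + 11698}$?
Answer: $- \frac{2630539}{1428} \approx -1842.1$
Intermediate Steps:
$j{\left(a \right)} = \frac{5}{33}$ ($j{\left(a \right)} = - \frac{2}{3} + \left(\frac{12}{-66} + \frac{a}{a}\right) = - \frac{2}{3} + \left(12 \left(- \frac{1}{66}\right) + 1\right) = - \frac{2}{3} + \left(- \frac{2}{11} + 1\right) = - \frac{2}{3} + \frac{9}{11} = \frac{5}{33}$)
$d = - \frac{2380}{1793}$ ($d = \frac{4760}{-3586} = 4760 \left(- \frac{1}{3586}\right) = - \frac{2380}{1793} \approx -1.3274$)
$\left(17510 - 19352\right) + \frac{j{\left(-63 \right)}}{d} = \left(17510 - 19352\right) + \frac{5}{33 \left(- \frac{2380}{1793}\right)} = -1842 + \frac{5}{33} \left(- \frac{1793}{2380}\right) = -1842 - \frac{163}{1428} = - \frac{2630539}{1428}$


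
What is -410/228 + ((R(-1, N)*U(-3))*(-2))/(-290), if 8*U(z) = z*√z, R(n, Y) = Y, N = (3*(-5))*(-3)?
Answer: -205/114 - 27*I*√3/232 ≈ -1.7982 - 0.20157*I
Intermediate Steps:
N = 45 (N = -15*(-3) = 45)
U(z) = z^(3/2)/8 (U(z) = (z*√z)/8 = z^(3/2)/8)
-410/228 + ((R(-1, N)*U(-3))*(-2))/(-290) = -410/228 + ((45*((-3)^(3/2)/8))*(-2))/(-290) = -410*1/228 + ((45*((-3*I*√3)/8))*(-2))*(-1/290) = -205/114 + ((45*(-3*I*√3/8))*(-2))*(-1/290) = -205/114 + (-135*I*√3/8*(-2))*(-1/290) = -205/114 + (135*I*√3/4)*(-1/290) = -205/114 - 27*I*√3/232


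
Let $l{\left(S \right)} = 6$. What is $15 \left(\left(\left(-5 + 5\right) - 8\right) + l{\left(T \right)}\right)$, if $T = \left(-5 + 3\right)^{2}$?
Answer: $-30$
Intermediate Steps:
$T = 4$ ($T = \left(-2\right)^{2} = 4$)
$15 \left(\left(\left(-5 + 5\right) - 8\right) + l{\left(T \right)}\right) = 15 \left(\left(\left(-5 + 5\right) - 8\right) + 6\right) = 15 \left(\left(0 - 8\right) + 6\right) = 15 \left(-8 + 6\right) = 15 \left(-2\right) = -30$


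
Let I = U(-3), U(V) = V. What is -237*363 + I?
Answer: -86034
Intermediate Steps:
I = -3
-237*363 + I = -237*363 - 3 = -86031 - 3 = -86034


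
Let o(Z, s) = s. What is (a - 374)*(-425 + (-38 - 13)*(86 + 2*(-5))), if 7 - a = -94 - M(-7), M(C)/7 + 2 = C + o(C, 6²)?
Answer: 361284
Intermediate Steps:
M(C) = 238 + 7*C (M(C) = -14 + 7*(C + 6²) = -14 + 7*(C + 36) = -14 + 7*(36 + C) = -14 + (252 + 7*C) = 238 + 7*C)
a = 290 (a = 7 - (-94 - (238 + 7*(-7))) = 7 - (-94 - (238 - 49)) = 7 - (-94 - 1*189) = 7 - (-94 - 189) = 7 - 1*(-283) = 7 + 283 = 290)
(a - 374)*(-425 + (-38 - 13)*(86 + 2*(-5))) = (290 - 374)*(-425 + (-38 - 13)*(86 + 2*(-5))) = -84*(-425 - 51*(86 - 10)) = -84*(-425 - 51*76) = -84*(-425 - 3876) = -84*(-4301) = 361284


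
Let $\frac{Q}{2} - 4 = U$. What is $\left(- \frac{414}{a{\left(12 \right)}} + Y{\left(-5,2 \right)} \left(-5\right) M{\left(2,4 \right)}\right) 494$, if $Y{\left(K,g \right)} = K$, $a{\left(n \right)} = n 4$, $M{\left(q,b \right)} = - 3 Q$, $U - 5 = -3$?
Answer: $- \frac{1795443}{4} \approx -4.4886 \cdot 10^{5}$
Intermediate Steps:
$U = 2$ ($U = 5 - 3 = 2$)
$Q = 12$ ($Q = 8 + 2 \cdot 2 = 8 + 4 = 12$)
$M{\left(q,b \right)} = -36$ ($M{\left(q,b \right)} = \left(-3\right) 12 = -36$)
$a{\left(n \right)} = 4 n$
$\left(- \frac{414}{a{\left(12 \right)}} + Y{\left(-5,2 \right)} \left(-5\right) M{\left(2,4 \right)}\right) 494 = \left(- \frac{414}{4 \cdot 12} + \left(-5\right) \left(-5\right) \left(-36\right)\right) 494 = \left(- \frac{414}{48} + 25 \left(-36\right)\right) 494 = \left(\left(-414\right) \frac{1}{48} - 900\right) 494 = \left(- \frac{69}{8} - 900\right) 494 = \left(- \frac{7269}{8}\right) 494 = - \frac{1795443}{4}$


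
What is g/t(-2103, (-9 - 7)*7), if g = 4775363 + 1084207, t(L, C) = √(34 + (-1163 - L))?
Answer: 2929785*√974/487 ≈ 1.8775e+5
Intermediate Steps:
t(L, C) = √(-1129 - L)
g = 5859570
g/t(-2103, (-9 - 7)*7) = 5859570/(√(-1129 - 1*(-2103))) = 5859570/(√(-1129 + 2103)) = 5859570/(√974) = 5859570*(√974/974) = 2929785*√974/487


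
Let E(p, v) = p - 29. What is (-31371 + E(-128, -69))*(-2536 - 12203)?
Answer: 464691192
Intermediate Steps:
E(p, v) = -29 + p
(-31371 + E(-128, -69))*(-2536 - 12203) = (-31371 + (-29 - 128))*(-2536 - 12203) = (-31371 - 157)*(-14739) = -31528*(-14739) = 464691192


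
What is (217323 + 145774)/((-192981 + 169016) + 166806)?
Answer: 363097/142841 ≈ 2.5420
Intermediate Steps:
(217323 + 145774)/((-192981 + 169016) + 166806) = 363097/(-23965 + 166806) = 363097/142841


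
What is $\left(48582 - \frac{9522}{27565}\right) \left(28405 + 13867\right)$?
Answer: $\frac{56608688635776}{27565} \approx 2.0536 \cdot 10^{9}$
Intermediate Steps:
$\left(48582 - \frac{9522}{27565}\right) \left(28405 + 13867\right) = \left(48582 - \frac{9522}{27565}\right) 42272 = \frac{1339153308}{27565} \cdot 42272 = \frac{56608688635776}{27565}$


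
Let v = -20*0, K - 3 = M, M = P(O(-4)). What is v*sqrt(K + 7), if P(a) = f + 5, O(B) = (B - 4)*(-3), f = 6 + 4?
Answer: 0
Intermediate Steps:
f = 10
O(B) = 12 - 3*B (O(B) = (-4 + B)*(-3) = 12 - 3*B)
P(a) = 15 (P(a) = 10 + 5 = 15)
M = 15
K = 18 (K = 3 + 15 = 18)
v = 0
v*sqrt(K + 7) = 0*sqrt(18 + 7) = 0*sqrt(25) = 0*5 = 0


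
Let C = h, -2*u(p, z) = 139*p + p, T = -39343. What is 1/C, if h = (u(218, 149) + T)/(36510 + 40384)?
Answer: -76894/54603 ≈ -1.4082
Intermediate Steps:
u(p, z) = -70*p (u(p, z) = -(139*p + p)/2 = -70*p)
h = -54603/76894 (h = (-70*218 - 39343)/(36510 + 40384) = (-15260 - 39343)/76894 = -54603*1/76894 = -54603/76894 ≈ -0.71011)
C = -54603/76894 ≈ -0.71011
1/C = 1/(-54603/76894) = -76894/54603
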